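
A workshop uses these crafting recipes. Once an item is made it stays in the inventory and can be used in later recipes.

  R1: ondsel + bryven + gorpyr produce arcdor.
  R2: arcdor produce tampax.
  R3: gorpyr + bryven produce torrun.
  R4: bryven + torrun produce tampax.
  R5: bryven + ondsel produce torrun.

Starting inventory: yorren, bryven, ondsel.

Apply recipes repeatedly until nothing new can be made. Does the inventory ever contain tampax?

Yes

bryven + ondsel → torrun (R5).
bryven + torrun → tampax (R4).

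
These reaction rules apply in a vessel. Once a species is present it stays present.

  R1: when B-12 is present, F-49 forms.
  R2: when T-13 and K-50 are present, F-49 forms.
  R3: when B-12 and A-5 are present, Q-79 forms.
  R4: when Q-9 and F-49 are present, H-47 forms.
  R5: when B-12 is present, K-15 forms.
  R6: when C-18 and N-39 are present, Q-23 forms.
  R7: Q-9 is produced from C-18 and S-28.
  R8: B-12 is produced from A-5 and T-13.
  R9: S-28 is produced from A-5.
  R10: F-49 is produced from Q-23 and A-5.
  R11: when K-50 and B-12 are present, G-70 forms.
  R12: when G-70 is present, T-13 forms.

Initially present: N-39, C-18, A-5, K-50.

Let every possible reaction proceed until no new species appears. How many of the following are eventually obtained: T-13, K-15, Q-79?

0

T-13 would need G-70 (R12), but G-70 never forms.
K-15 would need B-12 (R5), but B-12 never forms.
Q-79 would need B-12 and A-5 (R3), but B-12 never forms.
None of the 3 are reached.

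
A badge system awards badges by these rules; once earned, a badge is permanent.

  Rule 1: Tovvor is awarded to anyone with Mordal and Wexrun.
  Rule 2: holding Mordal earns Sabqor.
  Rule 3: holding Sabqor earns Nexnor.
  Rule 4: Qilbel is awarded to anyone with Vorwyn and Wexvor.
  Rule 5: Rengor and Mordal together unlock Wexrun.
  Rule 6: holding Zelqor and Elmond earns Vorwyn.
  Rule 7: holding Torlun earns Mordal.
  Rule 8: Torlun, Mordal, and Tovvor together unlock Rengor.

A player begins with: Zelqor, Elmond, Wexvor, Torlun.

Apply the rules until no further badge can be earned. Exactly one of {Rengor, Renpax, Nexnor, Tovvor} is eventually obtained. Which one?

With Torlun, Mordal is earned (Rule 7).
With Mordal, Sabqor is earned (Rule 2).
With Sabqor, Nexnor is earned (Rule 3).
Rengor would need Torlun, Mordal, and Tovvor (Rule 8), but Tovvor is never earned. Tovvor would need Mordal and Wexrun (Rule 1), but Wexrun is never earned. No rule produces Renpax, and it is not given.

Nexnor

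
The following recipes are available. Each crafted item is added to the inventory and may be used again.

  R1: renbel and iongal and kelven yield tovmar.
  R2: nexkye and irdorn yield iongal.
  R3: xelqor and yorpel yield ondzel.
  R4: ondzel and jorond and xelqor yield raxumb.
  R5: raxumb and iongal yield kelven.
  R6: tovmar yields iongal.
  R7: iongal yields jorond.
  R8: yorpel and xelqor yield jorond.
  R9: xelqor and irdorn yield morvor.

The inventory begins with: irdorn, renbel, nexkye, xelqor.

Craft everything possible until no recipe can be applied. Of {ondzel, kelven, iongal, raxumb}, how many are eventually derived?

1

nexkye and irdorn → iongal (R2).
ondzel would need xelqor and yorpel (R3), but yorpel is never obtained.
kelven would need raxumb and iongal (R5), but raxumb is never obtained.
iongal: reached.
raxumb would need ondzel, jorond, and xelqor (R4), but ondzel is never obtained.
Reached: iongal — 1 of the 4.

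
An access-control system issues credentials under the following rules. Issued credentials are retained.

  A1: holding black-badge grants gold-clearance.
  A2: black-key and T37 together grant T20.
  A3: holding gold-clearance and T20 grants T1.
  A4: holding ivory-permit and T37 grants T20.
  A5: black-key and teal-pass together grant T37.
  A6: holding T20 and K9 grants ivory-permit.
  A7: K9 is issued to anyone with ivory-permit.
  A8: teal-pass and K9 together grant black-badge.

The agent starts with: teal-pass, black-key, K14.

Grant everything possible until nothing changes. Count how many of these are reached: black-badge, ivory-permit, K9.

0

black-badge would need teal-pass and K9 (A8), but K9 is never granted.
ivory-permit would need T20 and K9 (A6), but K9 is never granted.
K9 would need ivory-permit (A7), but ivory-permit is never granted.
None of the 3 are reached.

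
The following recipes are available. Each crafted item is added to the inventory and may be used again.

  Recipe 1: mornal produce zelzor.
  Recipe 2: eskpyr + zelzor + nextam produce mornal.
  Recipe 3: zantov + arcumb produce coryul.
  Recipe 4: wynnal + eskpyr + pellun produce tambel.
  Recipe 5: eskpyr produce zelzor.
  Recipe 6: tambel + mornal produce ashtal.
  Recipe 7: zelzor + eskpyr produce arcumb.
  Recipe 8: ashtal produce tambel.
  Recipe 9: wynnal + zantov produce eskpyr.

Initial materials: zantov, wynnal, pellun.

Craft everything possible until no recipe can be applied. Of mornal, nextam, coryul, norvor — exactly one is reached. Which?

coryul

Using Recipe 9, wynnal and zantov make eskpyr.
eskpyr → zelzor (Recipe 5).
Using Recipe 7, zelzor and eskpyr make arcumb.
Using Recipe 3, zantov and arcumb make coryul.
mornal would need eskpyr, zelzor, and nextam (Recipe 2), but nextam is never obtained. No rule produces norvor, and it is not given. No rule produces nextam, and it is not given.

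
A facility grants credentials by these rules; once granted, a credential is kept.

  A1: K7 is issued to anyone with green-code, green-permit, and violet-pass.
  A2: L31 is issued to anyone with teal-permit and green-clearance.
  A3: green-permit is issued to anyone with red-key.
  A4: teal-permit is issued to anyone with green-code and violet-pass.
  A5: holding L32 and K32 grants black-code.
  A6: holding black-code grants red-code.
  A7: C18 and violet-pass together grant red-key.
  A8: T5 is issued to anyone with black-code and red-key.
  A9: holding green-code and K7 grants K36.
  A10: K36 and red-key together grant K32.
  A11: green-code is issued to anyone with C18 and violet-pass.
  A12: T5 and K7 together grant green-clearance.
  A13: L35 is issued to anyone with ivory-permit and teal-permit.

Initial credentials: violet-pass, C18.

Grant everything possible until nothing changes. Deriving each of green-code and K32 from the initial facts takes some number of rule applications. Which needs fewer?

green-code

green-code: Holding C18 and violet-pass grants green-code (A11). [1 rule application]
K32: Holding C18 and violet-pass grants green-code (A11). Holding C18 and violet-pass grants red-key (A7). Holding red-key grants green-permit (A3). Holding green-code, green-permit, and violet-pass grants K7 (A1). Holding green-code and K7 grants K36 (A9). Holding K36 and red-key grants K32 (A10). [6 rule applications]
green-code needs fewer.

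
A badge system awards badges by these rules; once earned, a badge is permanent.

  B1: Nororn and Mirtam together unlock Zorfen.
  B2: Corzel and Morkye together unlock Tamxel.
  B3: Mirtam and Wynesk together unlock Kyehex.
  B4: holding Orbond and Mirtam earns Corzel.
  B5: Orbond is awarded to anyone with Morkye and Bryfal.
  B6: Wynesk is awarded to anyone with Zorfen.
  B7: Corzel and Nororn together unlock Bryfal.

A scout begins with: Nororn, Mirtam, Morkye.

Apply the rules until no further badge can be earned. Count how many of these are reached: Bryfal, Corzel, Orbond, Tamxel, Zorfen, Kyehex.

2

With Nororn and Mirtam, Zorfen is earned (B1).
With Zorfen, Wynesk is earned (B6).
With Mirtam and Wynesk, Kyehex is earned (B3).
Bryfal would need Corzel and Nororn (B7), but Corzel is never earned.
Corzel would need Orbond and Mirtam (B4), but Orbond is never earned.
Orbond would need Morkye and Bryfal (B5), but Bryfal is never earned.
Tamxel would need Corzel and Morkye (B2), but Corzel is never earned.
Zorfen: reached.
Kyehex: reached.
Reached: Zorfen and Kyehex — 2 of the 6.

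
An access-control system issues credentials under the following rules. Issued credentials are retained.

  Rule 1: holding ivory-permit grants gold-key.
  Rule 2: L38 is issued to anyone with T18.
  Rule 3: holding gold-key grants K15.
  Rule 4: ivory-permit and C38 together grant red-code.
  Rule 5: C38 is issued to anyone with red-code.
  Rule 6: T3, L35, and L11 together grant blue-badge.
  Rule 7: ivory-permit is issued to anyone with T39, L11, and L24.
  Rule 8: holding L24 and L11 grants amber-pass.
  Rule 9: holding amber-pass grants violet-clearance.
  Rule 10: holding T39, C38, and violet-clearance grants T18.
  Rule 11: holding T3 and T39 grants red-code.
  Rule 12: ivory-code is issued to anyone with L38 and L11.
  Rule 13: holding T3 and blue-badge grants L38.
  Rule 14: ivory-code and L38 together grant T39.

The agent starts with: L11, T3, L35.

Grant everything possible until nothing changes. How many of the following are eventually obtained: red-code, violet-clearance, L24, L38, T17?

Holding T3, L35, and L11 grants blue-badge (Rule 6).
Holding T3 and blue-badge grants L38 (Rule 13).
Holding L38 and L11 grants ivory-code (Rule 12).
Holding ivory-code and L38 grants T39 (Rule 14).
Holding T3 and T39 grants red-code (Rule 11).
red-code: reached.
violet-clearance would need amber-pass (Rule 9), but amber-pass is never granted.
No rule produces L24, and it is not given.
L38: reached.
No rule produces T17, and it is not given.
Reached: red-code and L38 — 2 of the 5.

2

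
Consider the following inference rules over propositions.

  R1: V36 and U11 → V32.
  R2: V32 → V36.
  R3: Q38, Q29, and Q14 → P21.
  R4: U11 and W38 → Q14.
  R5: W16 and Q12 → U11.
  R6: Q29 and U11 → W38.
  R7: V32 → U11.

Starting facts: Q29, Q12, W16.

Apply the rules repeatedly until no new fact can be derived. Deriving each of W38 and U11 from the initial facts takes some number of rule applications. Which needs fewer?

U11: W16 and Q12 hold, so U11 follows (R5). [1 rule application]
W38: From W16 and Q12, R5 gives U11. Q29 and U11 hold, so W38 follows (R6). [2 rule applications]
U11 needs fewer.

U11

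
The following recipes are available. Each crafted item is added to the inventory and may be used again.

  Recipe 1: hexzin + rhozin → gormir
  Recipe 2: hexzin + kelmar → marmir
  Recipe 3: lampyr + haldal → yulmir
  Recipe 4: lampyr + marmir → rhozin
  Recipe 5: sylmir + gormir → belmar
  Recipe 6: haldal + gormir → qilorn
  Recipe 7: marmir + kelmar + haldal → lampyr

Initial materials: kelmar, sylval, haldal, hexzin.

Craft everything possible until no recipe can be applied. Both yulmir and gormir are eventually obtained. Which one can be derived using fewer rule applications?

yulmir: Using Recipe 2, hexzin and kelmar make marmir. marmir + kelmar + haldal → lampyr (Recipe 7). lampyr + haldal → yulmir (Recipe 3). [3 rule applications]
gormir: Using Recipe 2, hexzin and kelmar make marmir. Using Recipe 7, marmir, kelmar, and haldal make lampyr. lampyr + marmir → rhozin (Recipe 4). Using Recipe 1, hexzin and rhozin make gormir. [4 rule applications]
yulmir needs fewer.

yulmir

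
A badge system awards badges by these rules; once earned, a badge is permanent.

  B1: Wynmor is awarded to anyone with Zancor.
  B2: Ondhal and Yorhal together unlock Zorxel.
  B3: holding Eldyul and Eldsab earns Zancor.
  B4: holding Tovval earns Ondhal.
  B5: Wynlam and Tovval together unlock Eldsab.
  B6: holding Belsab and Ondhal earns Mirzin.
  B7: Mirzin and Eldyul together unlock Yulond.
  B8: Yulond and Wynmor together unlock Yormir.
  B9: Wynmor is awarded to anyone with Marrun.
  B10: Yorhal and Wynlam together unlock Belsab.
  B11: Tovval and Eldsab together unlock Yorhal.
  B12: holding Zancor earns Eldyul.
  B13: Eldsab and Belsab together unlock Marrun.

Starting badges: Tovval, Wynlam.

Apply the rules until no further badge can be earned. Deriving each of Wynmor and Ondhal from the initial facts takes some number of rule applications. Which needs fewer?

Ondhal

Ondhal: With Tovval, Ondhal is earned (B4). [1 rule application]
Wynmor: With Wynlam and Tovval, Eldsab is earned (B5). With Tovval and Eldsab, Yorhal is earned (B11). With Yorhal and Wynlam, Belsab is earned (B10). With Eldsab and Belsab, Marrun is earned (B13). With Marrun, Wynmor is earned (B9). [5 rule applications]
Ondhal needs fewer.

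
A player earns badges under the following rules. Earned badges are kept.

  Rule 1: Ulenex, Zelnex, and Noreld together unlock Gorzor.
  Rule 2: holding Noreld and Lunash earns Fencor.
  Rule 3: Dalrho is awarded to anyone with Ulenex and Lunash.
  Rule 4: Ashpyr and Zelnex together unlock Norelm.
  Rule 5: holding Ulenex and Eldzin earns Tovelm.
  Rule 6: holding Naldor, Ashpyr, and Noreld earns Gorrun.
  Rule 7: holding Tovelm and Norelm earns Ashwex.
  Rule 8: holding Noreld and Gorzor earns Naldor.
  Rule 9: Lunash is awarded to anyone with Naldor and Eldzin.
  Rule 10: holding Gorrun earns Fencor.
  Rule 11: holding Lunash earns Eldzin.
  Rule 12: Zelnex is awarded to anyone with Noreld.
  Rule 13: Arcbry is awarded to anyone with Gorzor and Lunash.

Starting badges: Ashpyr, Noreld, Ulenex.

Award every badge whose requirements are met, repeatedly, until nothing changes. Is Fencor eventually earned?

With Noreld, Zelnex is earned (Rule 12).
With Ulenex, Zelnex, and Noreld, Gorzor is earned (Rule 1).
With Noreld and Gorzor, Naldor is earned (Rule 8).
With Naldor, Ashpyr, and Noreld, Gorrun is earned (Rule 6).
With Gorrun, Fencor is earned (Rule 10).

Yes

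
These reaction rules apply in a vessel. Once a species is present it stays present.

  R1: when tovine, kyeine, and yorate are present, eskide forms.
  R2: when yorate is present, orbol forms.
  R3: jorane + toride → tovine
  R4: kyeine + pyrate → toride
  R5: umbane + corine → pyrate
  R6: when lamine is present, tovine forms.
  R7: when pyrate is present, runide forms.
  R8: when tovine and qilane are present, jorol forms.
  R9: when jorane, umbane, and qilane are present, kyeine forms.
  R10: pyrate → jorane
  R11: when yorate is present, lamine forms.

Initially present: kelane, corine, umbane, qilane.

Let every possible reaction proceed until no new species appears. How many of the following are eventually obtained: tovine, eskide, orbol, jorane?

umbane and corine present → pyrate forms (R5).
pyrate present → jorane forms (R10).
jorane, umbane, and qilane present → kyeine forms (R9).
kyeine and pyrate present → toride forms (R4).
jorane and toride present → tovine forms (R3).
tovine: reached.
eskide would need tovine, kyeine, and yorate (R1), but yorate never forms.
orbol would need yorate (R2), but yorate never forms.
jorane: reached.
Reached: tovine and jorane — 2 of the 4.

2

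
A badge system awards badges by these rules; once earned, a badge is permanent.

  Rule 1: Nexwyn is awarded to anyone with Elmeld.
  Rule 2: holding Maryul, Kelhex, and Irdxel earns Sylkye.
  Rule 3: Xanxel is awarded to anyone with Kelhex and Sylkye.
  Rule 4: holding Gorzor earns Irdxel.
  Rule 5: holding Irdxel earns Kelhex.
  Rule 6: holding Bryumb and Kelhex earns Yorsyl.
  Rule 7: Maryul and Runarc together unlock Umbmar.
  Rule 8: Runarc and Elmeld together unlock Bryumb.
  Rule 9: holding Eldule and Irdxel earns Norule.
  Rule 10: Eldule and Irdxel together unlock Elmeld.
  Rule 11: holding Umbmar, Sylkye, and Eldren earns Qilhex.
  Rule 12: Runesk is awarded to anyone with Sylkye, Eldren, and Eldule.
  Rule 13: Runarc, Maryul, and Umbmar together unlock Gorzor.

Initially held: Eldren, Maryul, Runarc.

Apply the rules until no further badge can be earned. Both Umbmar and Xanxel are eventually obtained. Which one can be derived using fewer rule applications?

Umbmar: With Maryul and Runarc, Umbmar is earned (Rule 7). [1 rule application]
Xanxel: With Maryul and Runarc, Umbmar is earned (Rule 7). With Runarc, Maryul, and Umbmar, Gorzor is earned (Rule 13). With Gorzor, Irdxel is earned (Rule 4). With Irdxel, Kelhex is earned (Rule 5). With Maryul, Kelhex, and Irdxel, Sylkye is earned (Rule 2). With Kelhex and Sylkye, Xanxel is earned (Rule 3). [6 rule applications]
Umbmar needs fewer.

Umbmar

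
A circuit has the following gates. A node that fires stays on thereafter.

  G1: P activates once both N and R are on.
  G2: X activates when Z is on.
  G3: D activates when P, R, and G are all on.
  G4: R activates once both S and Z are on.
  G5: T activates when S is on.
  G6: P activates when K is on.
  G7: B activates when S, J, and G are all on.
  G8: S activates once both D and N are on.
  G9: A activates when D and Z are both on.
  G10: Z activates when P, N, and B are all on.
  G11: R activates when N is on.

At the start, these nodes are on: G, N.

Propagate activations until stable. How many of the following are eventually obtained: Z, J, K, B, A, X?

Z would need P, N, and B (G10), but B never turns on.
No rule produces J, and it is not given.
No rule produces K, and it is not given.
B would need S, J, and G (G7), but J never turns on.
A would need D and Z (G9), but Z never turns on.
X would need Z (G2), but Z never turns on.
None of the 6 are reached.

0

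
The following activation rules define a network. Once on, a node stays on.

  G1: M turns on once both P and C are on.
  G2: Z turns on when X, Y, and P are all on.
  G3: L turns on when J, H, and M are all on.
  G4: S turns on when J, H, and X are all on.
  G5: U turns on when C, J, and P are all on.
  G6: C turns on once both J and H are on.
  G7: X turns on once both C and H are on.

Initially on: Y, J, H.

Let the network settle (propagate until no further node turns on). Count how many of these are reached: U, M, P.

U would need C, J, and P (G5), but P never turns on.
M would need P and C (G1), but P never turns on.
No rule produces P, and it is not given.
None of the 3 are reached.

0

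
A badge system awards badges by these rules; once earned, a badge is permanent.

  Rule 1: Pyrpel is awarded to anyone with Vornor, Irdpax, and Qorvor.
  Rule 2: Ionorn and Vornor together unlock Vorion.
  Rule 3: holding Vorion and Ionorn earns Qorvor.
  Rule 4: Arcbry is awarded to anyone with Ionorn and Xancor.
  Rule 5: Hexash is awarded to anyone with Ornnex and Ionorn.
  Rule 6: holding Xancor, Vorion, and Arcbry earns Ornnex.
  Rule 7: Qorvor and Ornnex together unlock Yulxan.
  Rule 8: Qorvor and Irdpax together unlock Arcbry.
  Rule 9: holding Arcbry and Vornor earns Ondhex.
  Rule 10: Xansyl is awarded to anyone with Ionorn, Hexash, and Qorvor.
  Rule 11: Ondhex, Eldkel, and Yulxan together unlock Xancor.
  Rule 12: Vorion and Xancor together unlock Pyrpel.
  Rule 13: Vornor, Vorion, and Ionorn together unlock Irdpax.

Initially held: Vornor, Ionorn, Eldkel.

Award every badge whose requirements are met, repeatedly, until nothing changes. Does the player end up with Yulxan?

No

Yulxan would need Qorvor and Ornnex (Rule 7), but Ornnex is never earned.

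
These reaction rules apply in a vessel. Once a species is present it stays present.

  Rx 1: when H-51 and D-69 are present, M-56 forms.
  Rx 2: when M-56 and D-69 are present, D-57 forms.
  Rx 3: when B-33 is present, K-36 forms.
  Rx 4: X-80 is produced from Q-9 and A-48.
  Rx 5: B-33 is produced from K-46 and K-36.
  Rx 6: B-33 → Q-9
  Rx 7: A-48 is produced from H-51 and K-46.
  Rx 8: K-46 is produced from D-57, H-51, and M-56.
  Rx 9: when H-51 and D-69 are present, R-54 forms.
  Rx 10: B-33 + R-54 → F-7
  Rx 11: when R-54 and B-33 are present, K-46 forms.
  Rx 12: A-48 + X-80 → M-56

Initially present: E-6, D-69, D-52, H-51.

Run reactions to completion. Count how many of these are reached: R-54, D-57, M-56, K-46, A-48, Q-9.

H-51 and D-69 present → R-54 forms (Rx 9).
H-51 and D-69 present → M-56 forms (Rx 1).
M-56 and D-69 present → D-57 forms (Rx 2).
D-57, H-51, and M-56 present → K-46 forms (Rx 8).
H-51 and K-46 present → A-48 forms (Rx 7).
R-54: reached.
D-57: reached.
M-56: reached.
K-46: reached.
A-48: reached.
Q-9 would need B-33 (Rx 6), but B-33 never forms.
Reached: R-54, D-57, M-56, K-46, and A-48 — 5 of the 6.

5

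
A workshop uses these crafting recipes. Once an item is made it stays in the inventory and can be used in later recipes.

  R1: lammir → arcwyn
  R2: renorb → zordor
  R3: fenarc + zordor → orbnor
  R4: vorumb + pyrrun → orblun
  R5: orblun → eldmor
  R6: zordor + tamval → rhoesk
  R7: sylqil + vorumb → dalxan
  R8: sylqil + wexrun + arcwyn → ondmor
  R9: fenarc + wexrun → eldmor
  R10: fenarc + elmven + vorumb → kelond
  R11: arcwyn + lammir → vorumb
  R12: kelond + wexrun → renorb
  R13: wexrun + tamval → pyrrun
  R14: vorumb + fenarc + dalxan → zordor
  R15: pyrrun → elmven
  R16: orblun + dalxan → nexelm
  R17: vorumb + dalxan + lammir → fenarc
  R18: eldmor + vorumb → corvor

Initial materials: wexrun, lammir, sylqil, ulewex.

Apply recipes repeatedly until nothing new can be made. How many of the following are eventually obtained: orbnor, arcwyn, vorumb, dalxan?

4

lammir → arcwyn (R1).
arcwyn + lammir → vorumb (R11).
sylqil + vorumb → dalxan (R7).
Using R17, vorumb, dalxan, and lammir make fenarc.
Using R14, vorumb, fenarc, and dalxan make zordor.
fenarc + zordor → orbnor (R3).
orbnor: reached.
arcwyn: reached.
vorumb: reached.
dalxan: reached.
All 4 are reached.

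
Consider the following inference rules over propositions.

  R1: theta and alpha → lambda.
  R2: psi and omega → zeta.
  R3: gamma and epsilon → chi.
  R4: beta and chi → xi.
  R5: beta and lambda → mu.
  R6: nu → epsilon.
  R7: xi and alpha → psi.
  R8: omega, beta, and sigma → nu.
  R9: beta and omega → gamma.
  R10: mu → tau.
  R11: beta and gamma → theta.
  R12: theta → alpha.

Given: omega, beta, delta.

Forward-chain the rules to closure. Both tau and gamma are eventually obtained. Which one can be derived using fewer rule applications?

gamma

gamma: beta and omega hold, so gamma follows (R9). [1 rule application]
tau: beta and omega hold, so gamma follows (R9). beta and gamma hold, so theta follows (R11). From theta, R12 gives alpha. From theta and alpha, R1 gives lambda. beta and lambda hold, so mu follows (R5). From mu, R10 gives tau. [6 rule applications]
gamma needs fewer.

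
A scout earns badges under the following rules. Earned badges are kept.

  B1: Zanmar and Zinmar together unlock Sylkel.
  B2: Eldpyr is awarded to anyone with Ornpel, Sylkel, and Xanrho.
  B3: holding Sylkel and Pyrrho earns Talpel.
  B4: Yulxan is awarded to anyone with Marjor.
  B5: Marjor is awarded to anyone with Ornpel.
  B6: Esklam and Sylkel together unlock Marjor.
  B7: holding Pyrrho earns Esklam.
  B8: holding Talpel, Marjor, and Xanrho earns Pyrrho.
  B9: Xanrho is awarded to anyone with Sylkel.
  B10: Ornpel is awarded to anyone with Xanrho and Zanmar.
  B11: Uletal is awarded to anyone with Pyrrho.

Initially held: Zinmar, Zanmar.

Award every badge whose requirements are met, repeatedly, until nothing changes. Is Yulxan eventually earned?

Yes

With Zanmar and Zinmar, Sylkel is earned (B1).
With Sylkel, Xanrho is earned (B9).
With Xanrho and Zanmar, Ornpel is earned (B10).
With Ornpel, Marjor is earned (B5).
With Marjor, Yulxan is earned (B4).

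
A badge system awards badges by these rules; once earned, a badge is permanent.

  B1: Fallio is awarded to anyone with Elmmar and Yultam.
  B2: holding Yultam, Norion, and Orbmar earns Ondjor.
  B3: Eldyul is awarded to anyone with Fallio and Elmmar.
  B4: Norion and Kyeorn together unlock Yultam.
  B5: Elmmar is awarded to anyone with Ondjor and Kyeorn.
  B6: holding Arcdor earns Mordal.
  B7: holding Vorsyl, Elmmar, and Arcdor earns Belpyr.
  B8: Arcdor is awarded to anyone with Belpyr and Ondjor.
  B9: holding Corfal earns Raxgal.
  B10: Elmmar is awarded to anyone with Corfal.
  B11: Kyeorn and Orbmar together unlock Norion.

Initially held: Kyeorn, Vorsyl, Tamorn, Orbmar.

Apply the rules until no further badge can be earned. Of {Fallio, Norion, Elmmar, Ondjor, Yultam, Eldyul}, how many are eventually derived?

With Kyeorn and Orbmar, Norion is earned (B11).
With Norion and Kyeorn, Yultam is earned (B4).
With Yultam, Norion, and Orbmar, Ondjor is earned (B2).
With Ondjor and Kyeorn, Elmmar is earned (B5).
With Elmmar and Yultam, Fallio is earned (B1).
With Fallio and Elmmar, Eldyul is earned (B3).
Fallio: reached.
Norion: reached.
Elmmar: reached.
Ondjor: reached.
Yultam: reached.
Eldyul: reached.
All 6 are reached.

6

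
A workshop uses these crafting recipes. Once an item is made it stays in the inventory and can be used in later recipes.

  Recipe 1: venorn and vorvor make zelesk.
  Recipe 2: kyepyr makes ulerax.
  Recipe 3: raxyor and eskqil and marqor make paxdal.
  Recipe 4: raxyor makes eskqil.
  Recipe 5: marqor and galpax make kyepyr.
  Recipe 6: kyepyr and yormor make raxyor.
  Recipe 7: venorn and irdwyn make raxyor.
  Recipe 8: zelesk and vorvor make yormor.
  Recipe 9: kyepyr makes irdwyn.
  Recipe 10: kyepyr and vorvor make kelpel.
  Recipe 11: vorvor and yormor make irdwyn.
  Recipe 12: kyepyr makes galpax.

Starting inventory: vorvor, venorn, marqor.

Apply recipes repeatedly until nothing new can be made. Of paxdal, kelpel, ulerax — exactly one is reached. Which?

venorn and vorvor → zelesk (Recipe 1).
Using Recipe 8, zelesk and vorvor make yormor.
vorvor and yormor → irdwyn (Recipe 11).
Using Recipe 7, venorn and irdwyn make raxyor.
Using Recipe 4, raxyor makes eskqil.
raxyor and eskqil and marqor → paxdal (Recipe 3).
kelpel would need kyepyr and vorvor (Recipe 10), but kyepyr is never obtained. ulerax would need kyepyr (Recipe 2), but kyepyr is never obtained.

paxdal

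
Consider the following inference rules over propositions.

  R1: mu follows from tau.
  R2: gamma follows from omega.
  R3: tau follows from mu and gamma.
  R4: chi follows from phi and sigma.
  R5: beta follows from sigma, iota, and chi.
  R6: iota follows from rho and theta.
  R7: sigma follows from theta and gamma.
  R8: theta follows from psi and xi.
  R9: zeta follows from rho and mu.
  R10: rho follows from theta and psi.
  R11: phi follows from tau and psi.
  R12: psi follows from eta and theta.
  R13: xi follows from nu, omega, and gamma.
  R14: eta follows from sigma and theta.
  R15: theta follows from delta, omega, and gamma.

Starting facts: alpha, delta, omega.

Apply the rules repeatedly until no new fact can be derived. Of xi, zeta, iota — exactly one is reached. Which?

iota

From omega, R2 gives gamma.
delta, omega, and gamma hold, so theta follows (R15).
From theta and gamma, R7 gives sigma.
From sigma and theta, R14 gives eta.
From eta and theta, R12 gives psi.
From theta and psi, R10 gives rho.
rho and theta hold, so iota follows (R6).
zeta would need rho and mu (R9), but mu is never established. xi would need nu, omega, and gamma (R13), but nu is never established.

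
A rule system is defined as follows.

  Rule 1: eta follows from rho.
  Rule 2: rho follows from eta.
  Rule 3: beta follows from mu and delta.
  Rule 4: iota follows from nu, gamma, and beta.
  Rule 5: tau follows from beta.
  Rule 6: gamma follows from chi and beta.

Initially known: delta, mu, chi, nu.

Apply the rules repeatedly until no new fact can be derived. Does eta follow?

No

eta would need rho (Rule 1), but rho is never established.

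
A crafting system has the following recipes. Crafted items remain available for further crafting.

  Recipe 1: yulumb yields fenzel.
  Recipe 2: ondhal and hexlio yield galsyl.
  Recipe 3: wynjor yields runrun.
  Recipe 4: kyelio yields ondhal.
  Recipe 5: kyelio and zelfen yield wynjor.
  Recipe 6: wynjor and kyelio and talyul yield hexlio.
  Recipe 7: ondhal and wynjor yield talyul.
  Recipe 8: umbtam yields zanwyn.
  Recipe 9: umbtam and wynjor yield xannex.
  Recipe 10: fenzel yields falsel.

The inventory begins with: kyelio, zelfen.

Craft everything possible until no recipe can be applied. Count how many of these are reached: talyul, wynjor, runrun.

Using Recipe 5, kyelio and zelfen make wynjor.
kyelio → ondhal (Recipe 4).
ondhal and wynjor → talyul (Recipe 7).
Using Recipe 3, wynjor makes runrun.
talyul: reached.
wynjor: reached.
runrun: reached.
All 3 are reached.

3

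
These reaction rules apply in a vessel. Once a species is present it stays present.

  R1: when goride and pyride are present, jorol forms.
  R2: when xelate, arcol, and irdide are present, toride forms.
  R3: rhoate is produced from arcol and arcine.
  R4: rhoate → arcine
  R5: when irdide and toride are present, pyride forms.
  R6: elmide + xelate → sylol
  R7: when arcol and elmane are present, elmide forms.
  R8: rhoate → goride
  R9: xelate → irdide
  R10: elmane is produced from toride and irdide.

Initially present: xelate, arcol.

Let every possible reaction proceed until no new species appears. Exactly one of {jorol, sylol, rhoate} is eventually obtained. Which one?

sylol

xelate present → irdide forms (R9).
xelate, arcol, and irdide present → toride forms (R2).
toride and irdide present → elmane forms (R10).
arcol and elmane present → elmide forms (R7).
elmide and xelate present → sylol forms (R6).
jorol would need goride and pyride (R1), but goride never forms. rhoate would need arcol and arcine (R3), but arcine never forms.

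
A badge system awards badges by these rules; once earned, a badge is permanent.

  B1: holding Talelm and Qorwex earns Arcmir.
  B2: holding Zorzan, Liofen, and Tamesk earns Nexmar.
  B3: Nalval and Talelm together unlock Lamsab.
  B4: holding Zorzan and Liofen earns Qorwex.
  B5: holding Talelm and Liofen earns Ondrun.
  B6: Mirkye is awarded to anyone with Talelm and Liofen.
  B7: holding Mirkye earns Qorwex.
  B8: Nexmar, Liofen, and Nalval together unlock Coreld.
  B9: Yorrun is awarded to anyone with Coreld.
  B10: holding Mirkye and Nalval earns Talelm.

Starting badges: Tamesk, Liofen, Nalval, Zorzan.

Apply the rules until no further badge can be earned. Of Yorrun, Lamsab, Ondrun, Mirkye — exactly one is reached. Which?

With Zorzan, Liofen, and Tamesk, Nexmar is earned (B2).
With Nexmar, Liofen, and Nalval, Coreld is earned (B8).
With Coreld, Yorrun is earned (B9).
Mirkye would need Talelm and Liofen (B6), but Talelm is never earned. Ondrun would need Talelm and Liofen (B5), but Talelm is never earned. Lamsab would need Nalval and Talelm (B3), but Talelm is never earned.

Yorrun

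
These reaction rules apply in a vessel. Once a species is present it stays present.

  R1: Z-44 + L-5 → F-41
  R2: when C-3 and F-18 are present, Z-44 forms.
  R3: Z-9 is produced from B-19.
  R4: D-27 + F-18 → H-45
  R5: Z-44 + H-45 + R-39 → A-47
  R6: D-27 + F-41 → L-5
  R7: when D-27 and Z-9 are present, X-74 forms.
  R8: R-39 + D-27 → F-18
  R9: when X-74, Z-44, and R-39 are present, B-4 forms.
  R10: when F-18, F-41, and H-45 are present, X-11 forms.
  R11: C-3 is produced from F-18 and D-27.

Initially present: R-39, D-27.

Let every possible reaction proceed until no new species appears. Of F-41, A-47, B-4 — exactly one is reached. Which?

A-47

R-39 and D-27 present → F-18 forms (R8).
D-27 and F-18 present → H-45 forms (R4).
F-18 and D-27 present → C-3 forms (R11).
C-3 and F-18 present → Z-44 forms (R2).
Z-44, H-45, and R-39 present → A-47 forms (R5).
F-41 would need Z-44 and L-5 (R1), but L-5 never forms. B-4 would need X-74, Z-44, and R-39 (R9), but X-74 never forms.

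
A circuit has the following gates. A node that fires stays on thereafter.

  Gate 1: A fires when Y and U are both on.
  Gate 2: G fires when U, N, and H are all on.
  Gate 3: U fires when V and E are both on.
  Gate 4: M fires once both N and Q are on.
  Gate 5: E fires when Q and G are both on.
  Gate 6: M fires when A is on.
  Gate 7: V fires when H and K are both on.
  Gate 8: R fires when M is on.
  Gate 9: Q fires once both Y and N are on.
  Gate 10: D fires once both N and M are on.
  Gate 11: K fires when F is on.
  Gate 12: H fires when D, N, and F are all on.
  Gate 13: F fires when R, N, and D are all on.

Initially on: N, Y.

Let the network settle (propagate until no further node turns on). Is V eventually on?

Y and N are on, so Q fires (Gate 9).
N and Q are on, so M fires (Gate 4).
M is on, so R fires (Gate 8).
Gate 10: N and M on → D on.
Gate 13: R, N, and D on → F on.
D, N, and F are on, so H fires (Gate 12).
Gate 11: F on → K on.
H and K are on, so V fires (Gate 7).

Yes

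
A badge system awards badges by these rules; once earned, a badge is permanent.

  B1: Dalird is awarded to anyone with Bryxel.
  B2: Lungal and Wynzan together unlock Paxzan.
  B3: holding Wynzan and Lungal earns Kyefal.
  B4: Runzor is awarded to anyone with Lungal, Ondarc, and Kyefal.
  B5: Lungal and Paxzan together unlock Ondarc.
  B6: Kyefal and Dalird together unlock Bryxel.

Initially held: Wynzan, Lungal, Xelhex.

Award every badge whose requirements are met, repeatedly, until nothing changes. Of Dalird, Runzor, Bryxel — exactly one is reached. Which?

Runzor

With Lungal and Wynzan, Paxzan is earned (B2).
With Wynzan and Lungal, Kyefal is earned (B3).
With Lungal and Paxzan, Ondarc is earned (B5).
With Lungal, Ondarc, and Kyefal, Runzor is earned (B4).
Dalird would need Bryxel (B1), but Bryxel is never earned. Bryxel would need Kyefal and Dalird (B6), but Dalird is never earned.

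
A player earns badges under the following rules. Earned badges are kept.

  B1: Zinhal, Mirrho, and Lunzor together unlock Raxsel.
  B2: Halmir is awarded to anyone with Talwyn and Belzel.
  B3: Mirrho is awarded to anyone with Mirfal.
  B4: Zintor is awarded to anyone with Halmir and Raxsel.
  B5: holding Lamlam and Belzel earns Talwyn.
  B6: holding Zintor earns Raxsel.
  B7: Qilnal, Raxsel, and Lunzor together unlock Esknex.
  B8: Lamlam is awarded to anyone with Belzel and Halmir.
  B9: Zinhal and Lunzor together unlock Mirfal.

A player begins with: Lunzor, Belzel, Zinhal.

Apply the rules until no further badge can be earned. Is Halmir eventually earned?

Halmir would need Talwyn and Belzel (B2), but Talwyn is never earned.

No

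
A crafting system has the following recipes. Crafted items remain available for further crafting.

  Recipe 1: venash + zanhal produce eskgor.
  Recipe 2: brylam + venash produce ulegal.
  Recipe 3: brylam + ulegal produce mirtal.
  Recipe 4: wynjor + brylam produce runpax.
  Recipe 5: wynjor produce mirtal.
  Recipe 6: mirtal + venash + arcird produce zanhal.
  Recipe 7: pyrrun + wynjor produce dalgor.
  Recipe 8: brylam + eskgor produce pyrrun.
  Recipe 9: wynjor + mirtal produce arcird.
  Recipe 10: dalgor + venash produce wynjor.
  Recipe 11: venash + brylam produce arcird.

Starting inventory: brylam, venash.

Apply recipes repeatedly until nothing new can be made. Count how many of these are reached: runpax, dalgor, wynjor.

runpax would need wynjor and brylam (Recipe 4), but wynjor is never obtained.
dalgor would need pyrrun and wynjor (Recipe 7), but wynjor is never obtained.
wynjor would need dalgor and venash (Recipe 10), but dalgor is never obtained.
None of the 3 are reached.

0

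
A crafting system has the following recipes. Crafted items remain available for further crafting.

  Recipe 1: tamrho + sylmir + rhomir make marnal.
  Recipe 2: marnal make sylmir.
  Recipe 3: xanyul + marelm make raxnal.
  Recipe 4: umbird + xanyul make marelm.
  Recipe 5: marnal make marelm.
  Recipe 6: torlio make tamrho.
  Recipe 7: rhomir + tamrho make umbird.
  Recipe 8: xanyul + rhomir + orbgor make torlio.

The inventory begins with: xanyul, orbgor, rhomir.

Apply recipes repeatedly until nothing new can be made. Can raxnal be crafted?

Using Recipe 8, xanyul, rhomir, and orbgor make torlio.
torlio → tamrho (Recipe 6).
rhomir + tamrho → umbird (Recipe 7).
umbird + xanyul → marelm (Recipe 4).
Using Recipe 3, xanyul and marelm make raxnal.

Yes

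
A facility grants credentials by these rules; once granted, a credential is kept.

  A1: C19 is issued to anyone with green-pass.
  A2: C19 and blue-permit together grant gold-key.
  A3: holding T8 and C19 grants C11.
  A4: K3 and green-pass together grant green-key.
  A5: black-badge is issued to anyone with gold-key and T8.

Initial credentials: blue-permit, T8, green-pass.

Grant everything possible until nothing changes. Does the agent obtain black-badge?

Holding green-pass grants C19 (A1).
Holding C19 and blue-permit grants gold-key (A2).
Holding gold-key and T8 grants black-badge (A5).

Yes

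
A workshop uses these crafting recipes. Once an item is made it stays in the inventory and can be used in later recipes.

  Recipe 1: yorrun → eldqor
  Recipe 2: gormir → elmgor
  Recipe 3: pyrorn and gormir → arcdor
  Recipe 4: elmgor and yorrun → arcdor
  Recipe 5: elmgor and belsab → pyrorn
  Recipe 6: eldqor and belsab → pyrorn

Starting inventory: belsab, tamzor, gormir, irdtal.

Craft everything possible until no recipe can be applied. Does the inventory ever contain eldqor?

eldqor would need yorrun (Recipe 1), but yorrun is never obtained.

No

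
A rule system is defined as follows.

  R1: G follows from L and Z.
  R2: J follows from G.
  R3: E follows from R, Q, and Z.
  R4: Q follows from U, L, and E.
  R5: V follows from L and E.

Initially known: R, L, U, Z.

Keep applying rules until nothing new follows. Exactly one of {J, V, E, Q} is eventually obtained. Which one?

J

From L and Z, R1 gives G.
From G, R2 gives J.
E would need R, Q, and Z (R3), but Q is never established. Q would need U, L, and E (R4), but E is never established. V would need L and E (R5), but E is never established.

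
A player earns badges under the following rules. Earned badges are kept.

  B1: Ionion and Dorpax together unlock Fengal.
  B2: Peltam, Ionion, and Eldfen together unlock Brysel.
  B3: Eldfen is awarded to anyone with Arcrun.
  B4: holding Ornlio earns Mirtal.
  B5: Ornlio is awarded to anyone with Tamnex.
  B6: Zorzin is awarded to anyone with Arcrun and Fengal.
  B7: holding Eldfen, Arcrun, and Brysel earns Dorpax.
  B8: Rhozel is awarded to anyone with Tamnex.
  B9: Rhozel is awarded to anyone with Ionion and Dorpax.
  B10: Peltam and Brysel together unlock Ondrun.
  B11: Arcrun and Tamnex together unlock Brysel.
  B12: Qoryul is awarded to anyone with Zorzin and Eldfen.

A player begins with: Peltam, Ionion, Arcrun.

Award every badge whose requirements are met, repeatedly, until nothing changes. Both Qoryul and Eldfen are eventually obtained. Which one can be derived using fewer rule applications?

Eldfen: With Arcrun, Eldfen is earned (B3). [1 rule application]
Qoryul: With Arcrun, Eldfen is earned (B3). With Peltam, Ionion, and Eldfen, Brysel is earned (B2). With Eldfen, Arcrun, and Brysel, Dorpax is earned (B7). With Ionion and Dorpax, Fengal is earned (B1). With Arcrun and Fengal, Zorzin is earned (B6). With Zorzin and Eldfen, Qoryul is earned (B12). [6 rule applications]
Eldfen needs fewer.

Eldfen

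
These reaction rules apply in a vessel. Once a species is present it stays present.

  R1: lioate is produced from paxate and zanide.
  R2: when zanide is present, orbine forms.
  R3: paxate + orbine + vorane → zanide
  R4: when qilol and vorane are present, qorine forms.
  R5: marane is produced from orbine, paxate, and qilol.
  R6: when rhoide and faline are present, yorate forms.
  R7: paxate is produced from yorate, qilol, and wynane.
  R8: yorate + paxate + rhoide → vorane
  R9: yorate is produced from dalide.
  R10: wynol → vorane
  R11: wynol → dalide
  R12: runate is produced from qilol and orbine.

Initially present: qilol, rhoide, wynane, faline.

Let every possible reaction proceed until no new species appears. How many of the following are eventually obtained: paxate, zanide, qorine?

2

rhoide and faline present → yorate forms (R6).
yorate, qilol, and wynane present → paxate forms (R7).
yorate, paxate, and rhoide present → vorane forms (R8).
qilol and vorane present → qorine forms (R4).
paxate: reached.
zanide would need paxate, orbine, and vorane (R3), but orbine never forms.
qorine: reached.
Reached: paxate and qorine — 2 of the 3.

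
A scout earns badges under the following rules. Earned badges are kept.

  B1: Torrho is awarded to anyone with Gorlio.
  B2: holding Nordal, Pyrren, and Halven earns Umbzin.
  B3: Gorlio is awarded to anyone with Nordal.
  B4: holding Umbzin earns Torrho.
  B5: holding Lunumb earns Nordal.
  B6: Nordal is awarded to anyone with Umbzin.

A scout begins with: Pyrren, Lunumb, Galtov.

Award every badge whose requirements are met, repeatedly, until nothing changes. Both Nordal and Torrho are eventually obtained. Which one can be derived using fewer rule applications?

Nordal

Nordal: With Lunumb, Nordal is earned (B5). [1 rule application]
Torrho: With Lunumb, Nordal is earned (B5). With Nordal, Gorlio is earned (B3). With Gorlio, Torrho is earned (B1). [3 rule applications]
Nordal needs fewer.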